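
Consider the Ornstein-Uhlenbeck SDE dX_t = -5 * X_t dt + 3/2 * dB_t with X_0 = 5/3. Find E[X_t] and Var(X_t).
E[X_t] = 5*exp(-5*t)/3; Var(X_t) = 9/40 - 9*exp(-10*t)/40

The OU SDE dX = -theta X dt + sigma dB admits the integrating factor exp(theta t): d(exp(theta t) X_t) = sigma exp(theta t) dB_t. Integrating from 0 to t:
  X_t = x_0 * exp(-theta t) + sigma * int_0^t exp(-theta (t-s)) dB_s.
The Itô integral has mean 0 and (by the Itô isometry) variance sigma^2 * int_0^t exp(-2 theta (t - s)) ds = sigma^2 * (1 - exp(-2 theta t)) / (2 theta).
With theta = 5, sigma = 3/2, x_0 = 5/3:
  E[X_t] = 5/3 * exp(-5 t) = 5*exp(-5*t)/3
  Var(X_t) = (3/2)^2 * (1 - exp(-2*5 t)) / (2 * 5) = 9/40 - 9*exp(-10*t)/40.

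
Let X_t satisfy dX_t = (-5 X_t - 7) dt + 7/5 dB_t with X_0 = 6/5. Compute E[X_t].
E[X_t] = -7/5 + 13*exp(-5*t)/5

Taking expectations and using E[dB_t] = 0, the mean m(t) = E[X_t] satisfies the ODE m'(t) = a m(t) + b with m(0) = x_0. With a = -5, b = -7, x_0 = 6/5, the solution is
  m(t) = x_0 * exp(a t) + (b/a) * (exp(a t) - 1)
       = (6/5) * exp((-5) t) + ((-7)/(-5)) * (exp((-5) t) - 1)
       = -7/5 + 13*exp(-5*t)/5.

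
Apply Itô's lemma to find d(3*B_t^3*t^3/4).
d(3*B_t^3*t^3/4) = (9*B_t*t^2*(B_t^2 + t)/4) dt + (9*B_t^2*t^3/4) dB_t

Itô's formula for f(t, x): d f(t, B_t) = (f_t + (1/2) f_xx) dt + f_x dB_t. Compute partials of f(t, x) = 3*t^3*x^3/4:
  f_t(t,x)  = 9*t^2*x^3/4
  f_x(t,x)  = 9*t^3*x^2/4
  f_xx(t,x) = 9*t^3*x/2
Assemble drift = f_t + (1/2) f_xx = 9*t^2*x*(t + x^2)/4 and diffusion = f_x = 9*t^3*x^2/4. Substituting x = B_t:
  d(3*B_t^3*t^3/4) = (9*B_t*t^2*(B_t^2 + t)/4) dt + (9*B_t^2*t^3/4) dB_t.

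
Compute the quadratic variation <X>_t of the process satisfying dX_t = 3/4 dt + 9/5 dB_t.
<X>_t = 81*t/25

For an Itô process dX_t = a(t) dt + b(t) dB_t, the quadratic variation is <X>_t = int_0^t b(s)^2 ds (the drift term does not contribute). Here b(s) = 9/5, so
  b(s)^2 = 81/25.
Integrating from 0 to t:
  <X>_t = int_0^t (81/25) ds = 81*t/25.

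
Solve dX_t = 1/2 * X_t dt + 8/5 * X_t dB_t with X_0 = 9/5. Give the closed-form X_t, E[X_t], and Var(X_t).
X_t = 9/5 * exp((-39/50) t + (8/5) B_t); E[X_t] = 9*exp(t/2)/5; Var(X_t) = 81*(exp(64*t/25) - 1)*exp(t)/25

For GBM dX = mu X dt + sigma X dB with X_0 = x_0, apply Itô to Y = log X: dY = (mu - sigma^2/2) dt + sigma dB, so Y_t = log(x_0) + (mu - sigma^2/2) t + sigma B_t and hence X_t = x_0 * exp((mu - sigma^2/2) t + sigma B_t).
With mu = 1/2, sigma = 8/5, x_0 = 9/5, this gives:
  X_t = 9/5 * exp((-39/50) * t + (8/5) * B_t).
Since sigma*B_t ~ Normal(0, sigma^2 t), E[exp(sigma*B_t)] = exp(sigma^2 t / 2); so E[X_t] = x_0 * exp((mu - sigma^2/2) t) * exp(sigma^2 t / 2) = x_0 * exp(mu t) = 9*exp(t/2)/5.
Var(X_t) = E[X_t^2] - (E[X_t])^2 = x_0^2 * exp(2 mu t) * (exp(sigma^2 t) - 1) = 81*(exp(64*t/25) - 1)*exp(t)/25.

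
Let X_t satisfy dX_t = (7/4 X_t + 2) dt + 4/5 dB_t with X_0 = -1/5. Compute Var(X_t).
Var(X_t) = 32*exp(7*t/2)/175 - 32/175

The variance V(t) = Var(X_t) satisfies V'(t) = 2 a V(t) + c^2 with V(0) = 0 (drift coefficient is linear in X, diffusion is constant). With a = 7/4, c = 4/5, the solution is
  V(t) = (c^2 / (2 a)) * (exp(2 a t) - 1)
       = ((4/5)^2 / (2*(7/4))) * (exp((7/2) t) - 1)
       = 32*exp(7*t/2)/175 - 32/175.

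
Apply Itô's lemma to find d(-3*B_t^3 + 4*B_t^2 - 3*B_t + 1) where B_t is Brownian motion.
d(-3*B_t^3 + 4*B_t^2 - 3*B_t + 1) = (4 - 9*B_t) dt + (-9*B_t^2 + 8*B_t - 3) dB_t

Itô's formula for f(B_t) gives d f(B_t) = f'(B_t) dB_t + (1/2) f''(B_t) dt. Compute derivatives of f(x) = -3*x^3 + 4*x^2 - 3*x + 1:
  f'(x)  = -9*x^2 + 8*x - 3
  f''(x) = 8 - 18*x
Substitute x = B_t and multiply the f'' term by 1/2:
  drift     = (1/2) * (8 - 18*x) evaluated at B_t = 4 - 9*B_t
  diffusion = (-9*x^2 + 8*x - 3) evaluated at B_t = -9*B_t^2 + 8*B_t - 3
Therefore d(-3*B_t^3 + 4*B_t^2 - 3*B_t + 1) = (4 - 9*B_t) dt + (-9*B_t^2 + 8*B_t - 3) dB_t.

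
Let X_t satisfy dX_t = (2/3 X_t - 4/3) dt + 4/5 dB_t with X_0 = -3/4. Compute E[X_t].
E[X_t] = 2 - 11*exp(2*t/3)/4

Taking expectations and using E[dB_t] = 0, the mean m(t) = E[X_t] satisfies the ODE m'(t) = a m(t) + b with m(0) = x_0. With a = 2/3, b = -4/3, x_0 = -3/4, the solution is
  m(t) = x_0 * exp(a t) + (b/a) * (exp(a t) - 1)
       = (-3/4) * exp((2/3) t) + ((-4/3)/(2/3)) * (exp((2/3) t) - 1)
       = 2 - 11*exp(2*t/3)/4.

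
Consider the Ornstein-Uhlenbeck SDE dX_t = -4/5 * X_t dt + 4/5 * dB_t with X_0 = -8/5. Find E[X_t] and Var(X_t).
E[X_t] = -8*exp(-4*t/5)/5; Var(X_t) = 2/5 - 2*exp(-8*t/5)/5

The OU SDE dX = -theta X dt + sigma dB admits the integrating factor exp(theta t): d(exp(theta t) X_t) = sigma exp(theta t) dB_t. Integrating from 0 to t:
  X_t = x_0 * exp(-theta t) + sigma * int_0^t exp(-theta (t-s)) dB_s.
The Itô integral has mean 0 and (by the Itô isometry) variance sigma^2 * int_0^t exp(-2 theta (t - s)) ds = sigma^2 * (1 - exp(-2 theta t)) / (2 theta).
With theta = 4/5, sigma = 4/5, x_0 = -8/5:
  E[X_t] = -8/5 * exp(-4/5 t) = -8*exp(-4*t/5)/5
  Var(X_t) = (4/5)^2 * (1 - exp(-2*4/5 t)) / (2 * 4/5) = 2/5 - 2*exp(-8*t/5)/5.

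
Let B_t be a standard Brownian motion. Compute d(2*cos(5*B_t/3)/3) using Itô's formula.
d(2*cos(5*B_t/3)/3) = (-25*cos(5*B_t/3)/27) dt + (-10*sin(5*B_t/3)/9) dB_t

Itô's formula for f(B_t) gives d f(B_t) = f'(B_t) dB_t + (1/2) f''(B_t) dt. Compute derivatives of f(x) = 2*cos(5*x/3)/3:
  f'(x)  = -10*sin(5*x/3)/9
  f''(x) = -50*cos(5*x/3)/27
Substitute x = B_t and multiply the f'' term by 1/2:
  drift     = (1/2) * (-50*cos(5*x/3)/27) evaluated at B_t = -25*cos(5*B_t/3)/27
  diffusion = (-10*sin(5*x/3)/9) evaluated at B_t = -10*sin(5*B_t/3)/9
Therefore d(2*cos(5*B_t/3)/3) = (-25*cos(5*B_t/3)/27) dt + (-10*sin(5*B_t/3)/9) dB_t.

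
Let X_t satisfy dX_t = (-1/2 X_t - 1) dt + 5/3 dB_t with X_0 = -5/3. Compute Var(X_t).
Var(X_t) = 25/9 - 25*exp(-t)/9

The variance V(t) = Var(X_t) satisfies V'(t) = 2 a V(t) + c^2 with V(0) = 0 (drift coefficient is linear in X, diffusion is constant). With a = -1/2, c = 5/3, the solution is
  V(t) = (c^2 / (2 a)) * (exp(2 a t) - 1)
       = ((5/3)^2 / (2*(-1/2))) * (exp((-1) t) - 1)
       = 25/9 - 25*exp(-t)/9.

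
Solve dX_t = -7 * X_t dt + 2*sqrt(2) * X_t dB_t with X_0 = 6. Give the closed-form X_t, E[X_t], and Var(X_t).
X_t = 6 * exp((-11) t + (2*sqrt(2)) B_t); E[X_t] = 6*exp(-7*t); Var(X_t) = (36*exp(8*t) - 36)*exp(-14*t)

For GBM dX = mu X dt + sigma X dB with X_0 = x_0, apply Itô to Y = log X: dY = (mu - sigma^2/2) dt + sigma dB, so Y_t = log(x_0) + (mu - sigma^2/2) t + sigma B_t and hence X_t = x_0 * exp((mu - sigma^2/2) t + sigma B_t).
With mu = -7, sigma = 2*sqrt(2), x_0 = 6, this gives:
  X_t = 6 * exp((-11) * t + (2*sqrt(2)) * B_t).
Since sigma*B_t ~ Normal(0, sigma^2 t), E[exp(sigma*B_t)] = exp(sigma^2 t / 2); so E[X_t] = x_0 * exp((mu - sigma^2/2) t) * exp(sigma^2 t / 2) = x_0 * exp(mu t) = 6*exp(-7*t).
Var(X_t) = E[X_t^2] - (E[X_t])^2 = x_0^2 * exp(2 mu t) * (exp(sigma^2 t) - 1) = (36*exp(8*t) - 36)*exp(-14*t).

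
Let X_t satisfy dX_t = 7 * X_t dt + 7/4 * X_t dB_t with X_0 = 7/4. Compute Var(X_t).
Var(X_t) = 49*(exp(49*t/16) - 1)*exp(14*t)/16

For GBM dX = mu X dt + sigma X dB with X_0 = x_0, apply Itô to Y = log X: dY = (mu - sigma^2/2) dt + sigma dB, so Y_t = log(x_0) + (mu - sigma^2/2) t + sigma B_t and hence X_t = x_0 * exp((mu - sigma^2/2) t + sigma B_t).
With mu = 7, sigma = 7/4, x_0 = 7/4, this gives:
  X_t = 7/4 * exp((175/32) * t + (7/4) * B_t).
Since sigma*B_t ~ Normal(0, sigma^2 t), E[exp(sigma*B_t)] = exp(sigma^2 t / 2); so E[X_t] = x_0 * exp((mu - sigma^2/2) t) * exp(sigma^2 t / 2) = x_0 * exp(mu t) = 7*exp(7*t)/4.
Var(X_t) = E[X_t^2] - (E[X_t])^2 = x_0^2 * exp(2 mu t) * (exp(sigma^2 t) - 1) = 49*(exp(49*t/16) - 1)*exp(14*t)/16.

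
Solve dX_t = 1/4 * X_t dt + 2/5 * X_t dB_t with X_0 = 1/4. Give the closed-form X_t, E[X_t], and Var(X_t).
X_t = 1/4 * exp((17/100) t + (2/5) B_t); E[X_t] = exp(t/4)/4; Var(X_t) = (exp(4*t/25) - 1)*exp(t/2)/16

For GBM dX = mu X dt + sigma X dB with X_0 = x_0, apply Itô to Y = log X: dY = (mu - sigma^2/2) dt + sigma dB, so Y_t = log(x_0) + (mu - sigma^2/2) t + sigma B_t and hence X_t = x_0 * exp((mu - sigma^2/2) t + sigma B_t).
With mu = 1/4, sigma = 2/5, x_0 = 1/4, this gives:
  X_t = 1/4 * exp((17/100) * t + (2/5) * B_t).
Since sigma*B_t ~ Normal(0, sigma^2 t), E[exp(sigma*B_t)] = exp(sigma^2 t / 2); so E[X_t] = x_0 * exp((mu - sigma^2/2) t) * exp(sigma^2 t / 2) = x_0 * exp(mu t) = exp(t/4)/4.
Var(X_t) = E[X_t^2] - (E[X_t])^2 = x_0^2 * exp(2 mu t) * (exp(sigma^2 t) - 1) = (exp(4*t/25) - 1)*exp(t/2)/16.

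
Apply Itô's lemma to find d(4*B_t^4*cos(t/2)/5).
d(4*B_t^4*cos(t/2)/5) = (2*B_t^2*(-B_t^2*sin(t/2) + 12*cos(t/2))/5) dt + (16*B_t^3*cos(t/2)/5) dB_t

Itô's formula for f(t, x): d f(t, B_t) = (f_t + (1/2) f_xx) dt + f_x dB_t. Compute partials of f(t, x) = 4*x^4*cos(t/2)/5:
  f_t(t,x)  = -2*x^4*sin(t/2)/5
  f_x(t,x)  = 16*x^3*cos(t/2)/5
  f_xx(t,x) = 48*x^2*cos(t/2)/5
Assemble drift = f_t + (1/2) f_xx = 2*x^2*(-x^2*sin(t/2) + 12*cos(t/2))/5 and diffusion = f_x = 16*x^3*cos(t/2)/5. Substituting x = B_t:
  d(4*B_t^4*cos(t/2)/5) = (2*B_t^2*(-B_t^2*sin(t/2) + 12*cos(t/2))/5) dt + (16*B_t^3*cos(t/2)/5) dB_t.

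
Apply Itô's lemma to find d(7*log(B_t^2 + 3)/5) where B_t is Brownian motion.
d(7*log(B_t^2 + 3)/5) = (7*(3 - B_t^2)/(5*(B_t^2 + 3)^2)) dt + (14*B_t/(5*(B_t^2 + 3))) dB_t

Itô's formula for f(B_t) gives d f(B_t) = f'(B_t) dB_t + (1/2) f''(B_t) dt. Compute derivatives of f(x) = 7*log(x^2 + 3)/5:
  f'(x)  = 14*x/(5*(x^2 + 3))
  f''(x) = 14*(3 - x^2)/(5*(x^2 + 3)^2)
Substitute x = B_t and multiply the f'' term by 1/2:
  drift     = (1/2) * (14*(3 - x^2)/(5*(x^2 + 3)^2)) evaluated at B_t = 7*(3 - B_t^2)/(5*(B_t^2 + 3)^2)
  diffusion = (14*x/(5*(x^2 + 3))) evaluated at B_t = 14*B_t/(5*(B_t^2 + 3))
Therefore d(7*log(B_t^2 + 3)/5) = (7*(3 - B_t^2)/(5*(B_t^2 + 3)^2)) dt + (14*B_t/(5*(B_t^2 + 3))) dB_t.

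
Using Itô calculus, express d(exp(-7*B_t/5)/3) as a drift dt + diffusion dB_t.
d(exp(-7*B_t/5)/3) = (49*exp(-7*B_t/5)/150) dt + (-7*exp(-7*B_t/5)/15) dB_t

Itô's formula for f(B_t) gives d f(B_t) = f'(B_t) dB_t + (1/2) f''(B_t) dt. Compute derivatives of f(x) = exp(-7*x/5)/3:
  f'(x)  = -7*exp(-7*x/5)/15
  f''(x) = 49*exp(-7*x/5)/75
Substitute x = B_t and multiply the f'' term by 1/2:
  drift     = (1/2) * (49*exp(-7*x/5)/75) evaluated at B_t = 49*exp(-7*B_t/5)/150
  diffusion = (-7*exp(-7*x/5)/15) evaluated at B_t = -7*exp(-7*B_t/5)/15
Therefore d(exp(-7*B_t/5)/3) = (49*exp(-7*B_t/5)/150) dt + (-7*exp(-7*B_t/5)/15) dB_t.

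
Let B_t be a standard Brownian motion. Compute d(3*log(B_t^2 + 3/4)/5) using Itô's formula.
d(3*log(B_t^2 + 3/4)/5) = (12*(3 - 4*B_t^2)/(5*(4*B_t^2 + 3)^2)) dt + (24*B_t/(5*(4*B_t^2 + 3))) dB_t

Itô's formula for f(B_t) gives d f(B_t) = f'(B_t) dB_t + (1/2) f''(B_t) dt. Compute derivatives of f(x) = 3*log(x^2 + 3/4)/5:
  f'(x)  = 24*x/(5*(4*x^2 + 3))
  f''(x) = 24*(3 - 4*x^2)/(5*(4*x^2 + 3)^2)
Substitute x = B_t and multiply the f'' term by 1/2:
  drift     = (1/2) * (24*(3 - 4*x^2)/(5*(4*x^2 + 3)^2)) evaluated at B_t = 12*(3 - 4*B_t^2)/(5*(4*B_t^2 + 3)^2)
  diffusion = (24*x/(5*(4*x^2 + 3))) evaluated at B_t = 24*B_t/(5*(4*B_t^2 + 3))
Therefore d(3*log(B_t^2 + 3/4)/5) = (12*(3 - 4*B_t^2)/(5*(4*B_t^2 + 3)^2)) dt + (24*B_t/(5*(4*B_t^2 + 3))) dB_t.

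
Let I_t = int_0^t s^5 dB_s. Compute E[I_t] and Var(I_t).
E[I_t] = 0; Var(I_t) = t^11/11

The Itô integral of a deterministic integrand f(s) has mean 0 because each increment f(s) * (B_{s+ds} - B_s) has mean 0. By the Itô isometry:
  Var( int_0^t f(s) dB_s ) = E[ (int_0^t f(s) dB_s)^2 ] = int_0^t f(s)^2 ds.
Here f(s) = s^5, so f(s)^2 = s^10. Integrate:
  int_0^t (s^10) ds = t^11/11.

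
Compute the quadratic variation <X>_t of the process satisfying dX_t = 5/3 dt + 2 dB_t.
<X>_t = 4*t

For an Itô process dX_t = a(t) dt + b(t) dB_t, the quadratic variation is <X>_t = int_0^t b(s)^2 ds (the drift term does not contribute). Here b(s) = 2, so
  b(s)^2 = 4.
Integrating from 0 to t:
  <X>_t = int_0^t (4) ds = 4*t.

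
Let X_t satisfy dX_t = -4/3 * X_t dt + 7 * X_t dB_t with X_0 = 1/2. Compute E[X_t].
E[X_t] = exp(-4*t/3)/2

For GBM dX = mu X dt + sigma X dB with X_0 = x_0, apply Itô to Y = log X: dY = (mu - sigma^2/2) dt + sigma dB, so Y_t = log(x_0) + (mu - sigma^2/2) t + sigma B_t and hence X_t = x_0 * exp((mu - sigma^2/2) t + sigma B_t).
With mu = -4/3, sigma = 7, x_0 = 1/2, this gives:
  X_t = 1/2 * exp((-155/6) * t + (7) * B_t).
Since sigma*B_t ~ Normal(0, sigma^2 t), E[exp(sigma*B_t)] = exp(sigma^2 t / 2); so E[X_t] = x_0 * exp((mu - sigma^2/2) t) * exp(sigma^2 t / 2) = x_0 * exp(mu t) = exp(-4*t/3)/2.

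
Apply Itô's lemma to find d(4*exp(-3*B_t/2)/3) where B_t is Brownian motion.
d(4*exp(-3*B_t/2)/3) = (3*exp(-3*B_t/2)/2) dt + (-2*exp(-3*B_t/2)) dB_t

Itô's formula for f(B_t) gives d f(B_t) = f'(B_t) dB_t + (1/2) f''(B_t) dt. Compute derivatives of f(x) = 4*exp(-3*x/2)/3:
  f'(x)  = -2*exp(-3*x/2)
  f''(x) = 3*exp(-3*x/2)
Substitute x = B_t and multiply the f'' term by 1/2:
  drift     = (1/2) * (3*exp(-3*x/2)) evaluated at B_t = 3*exp(-3*B_t/2)/2
  diffusion = (-2*exp(-3*x/2)) evaluated at B_t = -2*exp(-3*B_t/2)
Therefore d(4*exp(-3*B_t/2)/3) = (3*exp(-3*B_t/2)/2) dt + (-2*exp(-3*B_t/2)) dB_t.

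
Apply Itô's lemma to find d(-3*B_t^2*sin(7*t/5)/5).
d(-3*B_t^2*sin(7*t/5)/5) = (-21*B_t^2*cos(7*t/5)/25 - 3*sin(7*t/5)/5) dt + (-6*B_t*sin(7*t/5)/5) dB_t

Itô's formula for f(t, x): d f(t, B_t) = (f_t + (1/2) f_xx) dt + f_x dB_t. Compute partials of f(t, x) = -3*x^2*sin(7*t/5)/5:
  f_t(t,x)  = -21*x^2*cos(7*t/5)/25
  f_x(t,x)  = -6*x*sin(7*t/5)/5
  f_xx(t,x) = -6*sin(7*t/5)/5
Assemble drift = f_t + (1/2) f_xx = -21*x^2*cos(7*t/5)/25 - 3*sin(7*t/5)/5 and diffusion = f_x = -6*x*sin(7*t/5)/5. Substituting x = B_t:
  d(-3*B_t^2*sin(7*t/5)/5) = (-21*B_t^2*cos(7*t/5)/25 - 3*sin(7*t/5)/5) dt + (-6*B_t*sin(7*t/5)/5) dB_t.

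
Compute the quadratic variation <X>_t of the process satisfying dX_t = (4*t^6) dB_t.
<X>_t = 16*t^13/13

For an Itô process dX_t = a(t) dt + b(t) dB_t, the quadratic variation is <X>_t = int_0^t b(s)^2 ds (the drift term does not contribute). Here b(s) = 4*s^6, so
  b(s)^2 = 16*s^12.
Integrating from 0 to t:
  <X>_t = int_0^t (16*s^12) ds = 16*t^13/13.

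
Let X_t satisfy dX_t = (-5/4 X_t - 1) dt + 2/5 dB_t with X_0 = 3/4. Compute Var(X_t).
Var(X_t) = 8/125 - 8*exp(-5*t/2)/125

The variance V(t) = Var(X_t) satisfies V'(t) = 2 a V(t) + c^2 with V(0) = 0 (drift coefficient is linear in X, diffusion is constant). With a = -5/4, c = 2/5, the solution is
  V(t) = (c^2 / (2 a)) * (exp(2 a t) - 1)
       = ((2/5)^2 / (2*(-5/4))) * (exp((-5/2) t) - 1)
       = 8/125 - 8*exp(-5*t/2)/125.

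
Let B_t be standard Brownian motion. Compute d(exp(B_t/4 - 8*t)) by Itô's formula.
d(exp(B_t/4 - 8*t)) = (-255*exp(B_t/4 - 8*t)/32) dt + (exp(B_t/4 - 8*t)/4) dB_t

Itô's formula for f(t, x): d f(t, B_t) = (f_t + (1/2) f_xx) dt + f_x dB_t. Compute partials of f(t, x) = exp(-8*t + x/4):
  f_t(t,x)  = -8*exp(-8*t + x/4)
  f_x(t,x)  = exp(-8*t + x/4)/4
  f_xx(t,x) = exp(-8*t + x/4)/16
Assemble drift = f_t + (1/2) f_xx = -255*exp(-8*t + x/4)/32 and diffusion = f_x = exp(-8*t + x/4)/4. Substituting x = B_t:
  d(exp(B_t/4 - 8*t)) = (-255*exp(B_t/4 - 8*t)/32) dt + (exp(B_t/4 - 8*t)/4) dB_t.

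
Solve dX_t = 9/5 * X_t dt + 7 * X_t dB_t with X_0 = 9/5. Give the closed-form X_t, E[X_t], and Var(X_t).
X_t = 9/5 * exp((-227/10) t + (7) B_t); E[X_t] = 9*exp(9*t/5)/5; Var(X_t) = 81*(exp(49*t) - 1)*exp(18*t/5)/25

For GBM dX = mu X dt + sigma X dB with X_0 = x_0, apply Itô to Y = log X: dY = (mu - sigma^2/2) dt + sigma dB, so Y_t = log(x_0) + (mu - sigma^2/2) t + sigma B_t and hence X_t = x_0 * exp((mu - sigma^2/2) t + sigma B_t).
With mu = 9/5, sigma = 7, x_0 = 9/5, this gives:
  X_t = 9/5 * exp((-227/10) * t + (7) * B_t).
Since sigma*B_t ~ Normal(0, sigma^2 t), E[exp(sigma*B_t)] = exp(sigma^2 t / 2); so E[X_t] = x_0 * exp((mu - sigma^2/2) t) * exp(sigma^2 t / 2) = x_0 * exp(mu t) = 9*exp(9*t/5)/5.
Var(X_t) = E[X_t^2] - (E[X_t])^2 = x_0^2 * exp(2 mu t) * (exp(sigma^2 t) - 1) = 81*(exp(49*t) - 1)*exp(18*t/5)/25.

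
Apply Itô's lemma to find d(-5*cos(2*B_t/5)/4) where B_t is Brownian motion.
d(-5*cos(2*B_t/5)/4) = (cos(2*B_t/5)/10) dt + (sin(2*B_t/5)/2) dB_t

Itô's formula for f(B_t) gives d f(B_t) = f'(B_t) dB_t + (1/2) f''(B_t) dt. Compute derivatives of f(x) = -5*cos(2*x/5)/4:
  f'(x)  = sin(2*x/5)/2
  f''(x) = cos(2*x/5)/5
Substitute x = B_t and multiply the f'' term by 1/2:
  drift     = (1/2) * (cos(2*x/5)/5) evaluated at B_t = cos(2*B_t/5)/10
  diffusion = (sin(2*x/5)/2) evaluated at B_t = sin(2*B_t/5)/2
Therefore d(-5*cos(2*B_t/5)/4) = (cos(2*B_t/5)/10) dt + (sin(2*B_t/5)/2) dB_t.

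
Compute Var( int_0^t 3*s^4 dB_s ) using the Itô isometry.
Var = t^9

The Itô integral of a deterministic integrand f(s) has mean 0 because each increment f(s) * (B_{s+ds} - B_s) has mean 0. By the Itô isometry:
  Var( int_0^t f(s) dB_s ) = E[ (int_0^t f(s) dB_s)^2 ] = int_0^t f(s)^2 ds.
Here f(s) = 3*s^4, so f(s)^2 = 9*s^8. Integrate:
  int_0^t (9*s^8) ds = t^9.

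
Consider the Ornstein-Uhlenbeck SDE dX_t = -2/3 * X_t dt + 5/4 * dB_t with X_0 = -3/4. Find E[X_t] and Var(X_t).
E[X_t] = -3*exp(-2*t/3)/4; Var(X_t) = 75/64 - 75*exp(-4*t/3)/64

The OU SDE dX = -theta X dt + sigma dB admits the integrating factor exp(theta t): d(exp(theta t) X_t) = sigma exp(theta t) dB_t. Integrating from 0 to t:
  X_t = x_0 * exp(-theta t) + sigma * int_0^t exp(-theta (t-s)) dB_s.
The Itô integral has mean 0 and (by the Itô isometry) variance sigma^2 * int_0^t exp(-2 theta (t - s)) ds = sigma^2 * (1 - exp(-2 theta t)) / (2 theta).
With theta = 2/3, sigma = 5/4, x_0 = -3/4:
  E[X_t] = -3/4 * exp(-2/3 t) = -3*exp(-2*t/3)/4
  Var(X_t) = (5/4)^2 * (1 - exp(-2*2/3 t)) / (2 * 2/3) = 75/64 - 75*exp(-4*t/3)/64.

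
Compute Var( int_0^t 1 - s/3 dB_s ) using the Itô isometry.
Var = t*(t^2 - 9*t + 27)/27

The Itô integral of a deterministic integrand f(s) has mean 0 because each increment f(s) * (B_{s+ds} - B_s) has mean 0. By the Itô isometry:
  Var( int_0^t f(s) dB_s ) = E[ (int_0^t f(s) dB_s)^2 ] = int_0^t f(s)^2 ds.
Here f(s) = 1 - s/3, so f(s)^2 = (s - 3)^2/9. Integrate:
  int_0^t ((s - 3)^2/9) ds = t*(t^2 - 9*t + 27)/27.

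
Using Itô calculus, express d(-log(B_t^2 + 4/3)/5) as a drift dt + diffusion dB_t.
d(-log(B_t^2 + 4/3)/5) = (3*(3*B_t^2 - 4)/(5*(3*B_t^2 + 4)^2)) dt + (-6*B_t/(15*B_t^2 + 20)) dB_t

Itô's formula for f(B_t) gives d f(B_t) = f'(B_t) dB_t + (1/2) f''(B_t) dt. Compute derivatives of f(x) = -log(x^2 + 4/3)/5:
  f'(x)  = -6*x/(15*x^2 + 20)
  f''(x) = 6*(3*x^2 - 4)/(5*(3*x^2 + 4)^2)
Substitute x = B_t and multiply the f'' term by 1/2:
  drift     = (1/2) * (6*(3*x^2 - 4)/(5*(3*x^2 + 4)^2)) evaluated at B_t = 3*(3*B_t^2 - 4)/(5*(3*B_t^2 + 4)^2)
  diffusion = (-6*x/(15*x^2 + 20)) evaluated at B_t = -6*B_t/(15*B_t^2 + 20)
Therefore d(-log(B_t^2 + 4/3)/5) = (3*(3*B_t^2 - 4)/(5*(3*B_t^2 + 4)^2)) dt + (-6*B_t/(15*B_t^2 + 20)) dB_t.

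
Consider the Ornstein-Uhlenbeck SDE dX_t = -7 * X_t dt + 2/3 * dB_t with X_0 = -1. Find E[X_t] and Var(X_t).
E[X_t] = -exp(-7*t); Var(X_t) = 2/63 - 2*exp(-14*t)/63

The OU SDE dX = -theta X dt + sigma dB admits the integrating factor exp(theta t): d(exp(theta t) X_t) = sigma exp(theta t) dB_t. Integrating from 0 to t:
  X_t = x_0 * exp(-theta t) + sigma * int_0^t exp(-theta (t-s)) dB_s.
The Itô integral has mean 0 and (by the Itô isometry) variance sigma^2 * int_0^t exp(-2 theta (t - s)) ds = sigma^2 * (1 - exp(-2 theta t)) / (2 theta).
With theta = 7, sigma = 2/3, x_0 = -1:
  E[X_t] = -1 * exp(-7 t) = -exp(-7*t)
  Var(X_t) = (2/3)^2 * (1 - exp(-2*7 t)) / (2 * 7) = 2/63 - 2*exp(-14*t)/63.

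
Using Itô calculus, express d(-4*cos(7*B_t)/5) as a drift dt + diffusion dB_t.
d(-4*cos(7*B_t)/5) = (98*cos(7*B_t)/5) dt + (28*sin(7*B_t)/5) dB_t

Itô's formula for f(B_t) gives d f(B_t) = f'(B_t) dB_t + (1/2) f''(B_t) dt. Compute derivatives of f(x) = -4*cos(7*x)/5:
  f'(x)  = 28*sin(7*x)/5
  f''(x) = 196*cos(7*x)/5
Substitute x = B_t and multiply the f'' term by 1/2:
  drift     = (1/2) * (196*cos(7*x)/5) evaluated at B_t = 98*cos(7*B_t)/5
  diffusion = (28*sin(7*x)/5) evaluated at B_t = 28*sin(7*B_t)/5
Therefore d(-4*cos(7*B_t)/5) = (98*cos(7*B_t)/5) dt + (28*sin(7*B_t)/5) dB_t.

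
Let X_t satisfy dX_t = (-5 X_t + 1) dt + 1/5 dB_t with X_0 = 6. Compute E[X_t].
E[X_t] = 1/5 + 29*exp(-5*t)/5

Taking expectations and using E[dB_t] = 0, the mean m(t) = E[X_t] satisfies the ODE m'(t) = a m(t) + b with m(0) = x_0. With a = -5, b = 1, x_0 = 6, the solution is
  m(t) = x_0 * exp(a t) + (b/a) * (exp(a t) - 1)
       = 6 * exp((-5) t) + (1/(-5)) * (exp((-5) t) - 1)
       = 1/5 + 29*exp(-5*t)/5.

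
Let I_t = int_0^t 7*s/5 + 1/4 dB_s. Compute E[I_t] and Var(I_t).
E[I_t] = 0; Var(I_t) = t*(784*t^2 + 420*t + 75)/1200

The Itô integral of a deterministic integrand f(s) has mean 0 because each increment f(s) * (B_{s+ds} - B_s) has mean 0. By the Itô isometry:
  Var( int_0^t f(s) dB_s ) = E[ (int_0^t f(s) dB_s)^2 ] = int_0^t f(s)^2 ds.
Here f(s) = 7*s/5 + 1/4, so f(s)^2 = (28*s + 5)^2/400. Integrate:
  int_0^t ((28*s + 5)^2/400) ds = t*(784*t^2 + 420*t + 75)/1200.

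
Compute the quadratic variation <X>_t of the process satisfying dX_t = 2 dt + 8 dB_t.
<X>_t = 64*t

For an Itô process dX_t = a(t) dt + b(t) dB_t, the quadratic variation is <X>_t = int_0^t b(s)^2 ds (the drift term does not contribute). Here b(s) = 8, so
  b(s)^2 = 64.
Integrating from 0 to t:
  <X>_t = int_0^t (64) ds = 64*t.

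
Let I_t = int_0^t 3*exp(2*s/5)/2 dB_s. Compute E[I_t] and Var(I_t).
E[I_t] = 0; Var(I_t) = 45*exp(4*t/5)/16 - 45/16

The Itô integral of a deterministic integrand f(s) has mean 0 because each increment f(s) * (B_{s+ds} - B_s) has mean 0. By the Itô isometry:
  Var( int_0^t f(s) dB_s ) = E[ (int_0^t f(s) dB_s)^2 ] = int_0^t f(s)^2 ds.
Here f(s) = 3*exp(2*s/5)/2, so f(s)^2 = 9*exp(4*s/5)/4. Integrate:
  int_0^t (9*exp(4*s/5)/4) ds = 45*exp(4*t/5)/16 - 45/16.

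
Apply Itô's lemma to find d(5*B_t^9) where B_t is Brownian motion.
d(5*B_t^9) = (180*B_t^7) dt + (45*B_t^8) dB_t

Itô's formula for f(B_t) gives d f(B_t) = f'(B_t) dB_t + (1/2) f''(B_t) dt. Compute derivatives of f(x) = 5*x^9:
  f'(x)  = 45*x^8
  f''(x) = 360*x^7
Substitute x = B_t and multiply the f'' term by 1/2:
  drift     = (1/2) * (360*x^7) evaluated at B_t = 180*B_t^7
  diffusion = (45*x^8) evaluated at B_t = 45*B_t^8
Therefore d(5*B_t^9) = (180*B_t^7) dt + (45*B_t^8) dB_t.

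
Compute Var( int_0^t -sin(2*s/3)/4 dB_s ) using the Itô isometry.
Var = t/32 - 3*sin(4*t/3)/128

The Itô integral of a deterministic integrand f(s) has mean 0 because each increment f(s) * (B_{s+ds} - B_s) has mean 0. By the Itô isometry:
  Var( int_0^t f(s) dB_s ) = E[ (int_0^t f(s) dB_s)^2 ] = int_0^t f(s)^2 ds.
Here f(s) = -sin(2*s/3)/4, so f(s)^2 = sin(2*s/3)^2/16. Integrate:
  int_0^t (sin(2*s/3)^2/16) ds = t/32 - 3*sin(4*t/3)/128.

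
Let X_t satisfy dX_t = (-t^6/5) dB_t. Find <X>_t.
<X>_t = t^13/325

For an Itô process dX_t = a(t) dt + b(t) dB_t, the quadratic variation is <X>_t = int_0^t b(s)^2 ds (the drift term does not contribute). Here b(s) = -s^6/5, so
  b(s)^2 = s^12/25.
Integrating from 0 to t:
  <X>_t = int_0^t (s^12/25) ds = t^13/325.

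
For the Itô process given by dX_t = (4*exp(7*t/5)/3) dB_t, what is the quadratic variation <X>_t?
<X>_t = 40*exp(14*t/5)/63 - 40/63

For an Itô process dX_t = a(t) dt + b(t) dB_t, the quadratic variation is <X>_t = int_0^t b(s)^2 ds (the drift term does not contribute). Here b(s) = 4*exp(7*s/5)/3, so
  b(s)^2 = 16*exp(14*s/5)/9.
Integrating from 0 to t:
  <X>_t = int_0^t (16*exp(14*s/5)/9) ds = 40*exp(14*t/5)/63 - 40/63.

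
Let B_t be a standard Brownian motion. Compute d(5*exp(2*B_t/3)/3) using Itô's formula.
d(5*exp(2*B_t/3)/3) = (10*exp(2*B_t/3)/27) dt + (10*exp(2*B_t/3)/9) dB_t

Itô's formula for f(B_t) gives d f(B_t) = f'(B_t) dB_t + (1/2) f''(B_t) dt. Compute derivatives of f(x) = 5*exp(2*x/3)/3:
  f'(x)  = 10*exp(2*x/3)/9
  f''(x) = 20*exp(2*x/3)/27
Substitute x = B_t and multiply the f'' term by 1/2:
  drift     = (1/2) * (20*exp(2*x/3)/27) evaluated at B_t = 10*exp(2*B_t/3)/27
  diffusion = (10*exp(2*x/3)/9) evaluated at B_t = 10*exp(2*B_t/3)/9
Therefore d(5*exp(2*B_t/3)/3) = (10*exp(2*B_t/3)/27) dt + (10*exp(2*B_t/3)/9) dB_t.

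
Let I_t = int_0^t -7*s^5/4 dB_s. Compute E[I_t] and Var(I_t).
E[I_t] = 0; Var(I_t) = 49*t^11/176

The Itô integral of a deterministic integrand f(s) has mean 0 because each increment f(s) * (B_{s+ds} - B_s) has mean 0. By the Itô isometry:
  Var( int_0^t f(s) dB_s ) = E[ (int_0^t f(s) dB_s)^2 ] = int_0^t f(s)^2 ds.
Here f(s) = -7*s^5/4, so f(s)^2 = 49*s^10/16. Integrate:
  int_0^t (49*s^10/16) ds = 49*t^11/176.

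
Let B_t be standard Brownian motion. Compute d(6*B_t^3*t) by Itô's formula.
d(6*B_t^3*t) = (6*B_t*(B_t^2 + 3*t)) dt + (18*B_t^2*t) dB_t

Itô's formula for f(t, x): d f(t, B_t) = (f_t + (1/2) f_xx) dt + f_x dB_t. Compute partials of f(t, x) = 6*t*x^3:
  f_t(t,x)  = 6*x^3
  f_x(t,x)  = 18*t*x^2
  f_xx(t,x) = 36*t*x
Assemble drift = f_t + (1/2) f_xx = 6*x*(3*t + x^2) and diffusion = f_x = 18*t*x^2. Substituting x = B_t:
  d(6*B_t^3*t) = (6*B_t*(B_t^2 + 3*t)) dt + (18*B_t^2*t) dB_t.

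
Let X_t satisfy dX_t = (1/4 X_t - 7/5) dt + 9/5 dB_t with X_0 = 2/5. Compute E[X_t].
E[X_t] = 28/5 - 26*exp(t/4)/5

Taking expectations and using E[dB_t] = 0, the mean m(t) = E[X_t] satisfies the ODE m'(t) = a m(t) + b with m(0) = x_0. With a = 1/4, b = -7/5, x_0 = 2/5, the solution is
  m(t) = x_0 * exp(a t) + (b/a) * (exp(a t) - 1)
       = (2/5) * exp((1/4) t) + ((-7/5)/(1/4)) * (exp((1/4) t) - 1)
       = 28/5 - 26*exp(t/4)/5.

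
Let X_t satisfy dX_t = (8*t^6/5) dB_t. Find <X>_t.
<X>_t = 64*t^13/325

For an Itô process dX_t = a(t) dt + b(t) dB_t, the quadratic variation is <X>_t = int_0^t b(s)^2 ds (the drift term does not contribute). Here b(s) = 8*s^6/5, so
  b(s)^2 = 64*s^12/25.
Integrating from 0 to t:
  <X>_t = int_0^t (64*s^12/25) ds = 64*t^13/325.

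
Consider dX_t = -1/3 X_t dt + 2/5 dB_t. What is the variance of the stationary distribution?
lim Var(X_t) = 6/25

The OU SDE dX = -theta X dt + sigma dB admits the integrating factor exp(theta t): d(exp(theta t) X_t) = sigma exp(theta t) dB_t. Integrating from 0 to t gives X_t = x_0 * exp(-theta t) + sigma * int_0^t exp(-theta (t-s)) dB_s for any initial x_0. The Itô integral has variance (by the Itô isometry) sigma^2 * int_0^t exp(-2 theta (t - s)) ds = sigma^2 * (1 - exp(-2 theta t)) / (2 theta), independent of x_0.
With theta = 1/3, sigma = 2/5:
  Var(X_t) = (2/5)^2 * (1 - exp(-2*1/3 t)) / (2 * 1/3) = 6/25 - 6*exp(-2*t/3)/25.
As t -> infinity, exp(-2*1/3 t) -> 0, so the stationary variance is sigma^2 / (2 theta) = 6/25.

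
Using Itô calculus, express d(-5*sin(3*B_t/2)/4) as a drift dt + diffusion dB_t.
d(-5*sin(3*B_t/2)/4) = (45*sin(3*B_t/2)/32) dt + (-15*cos(3*B_t/2)/8) dB_t

Itô's formula for f(B_t) gives d f(B_t) = f'(B_t) dB_t + (1/2) f''(B_t) dt. Compute derivatives of f(x) = -5*sin(3*x/2)/4:
  f'(x)  = -15*cos(3*x/2)/8
  f''(x) = 45*sin(3*x/2)/16
Substitute x = B_t and multiply the f'' term by 1/2:
  drift     = (1/2) * (45*sin(3*x/2)/16) evaluated at B_t = 45*sin(3*B_t/2)/32
  diffusion = (-15*cos(3*x/2)/8) evaluated at B_t = -15*cos(3*B_t/2)/8
Therefore d(-5*sin(3*B_t/2)/4) = (45*sin(3*B_t/2)/32) dt + (-15*cos(3*B_t/2)/8) dB_t.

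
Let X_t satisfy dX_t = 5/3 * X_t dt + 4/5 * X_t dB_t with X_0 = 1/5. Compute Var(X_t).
Var(X_t) = (exp(16*t/25) - 1)*exp(10*t/3)/25

For GBM dX = mu X dt + sigma X dB with X_0 = x_0, apply Itô to Y = log X: dY = (mu - sigma^2/2) dt + sigma dB, so Y_t = log(x_0) + (mu - sigma^2/2) t + sigma B_t and hence X_t = x_0 * exp((mu - sigma^2/2) t + sigma B_t).
With mu = 5/3, sigma = 4/5, x_0 = 1/5, this gives:
  X_t = 1/5 * exp((101/75) * t + (4/5) * B_t).
Since sigma*B_t ~ Normal(0, sigma^2 t), E[exp(sigma*B_t)] = exp(sigma^2 t / 2); so E[X_t] = x_0 * exp((mu - sigma^2/2) t) * exp(sigma^2 t / 2) = x_0 * exp(mu t) = exp(5*t/3)/5.
Var(X_t) = E[X_t^2] - (E[X_t])^2 = x_0^2 * exp(2 mu t) * (exp(sigma^2 t) - 1) = (exp(16*t/25) - 1)*exp(10*t/3)/25.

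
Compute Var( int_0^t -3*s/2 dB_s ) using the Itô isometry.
Var = 3*t^3/4

The Itô integral of a deterministic integrand f(s) has mean 0 because each increment f(s) * (B_{s+ds} - B_s) has mean 0. By the Itô isometry:
  Var( int_0^t f(s) dB_s ) = E[ (int_0^t f(s) dB_s)^2 ] = int_0^t f(s)^2 ds.
Here f(s) = -3*s/2, so f(s)^2 = 9*s^2/4. Integrate:
  int_0^t (9*s^2/4) ds = 3*t^3/4.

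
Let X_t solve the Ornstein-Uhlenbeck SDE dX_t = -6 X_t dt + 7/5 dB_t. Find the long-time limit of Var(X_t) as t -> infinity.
lim Var(X_t) = 49/300

The OU SDE dX = -theta X dt + sigma dB admits the integrating factor exp(theta t): d(exp(theta t) X_t) = sigma exp(theta t) dB_t. Integrating from 0 to t gives X_t = x_0 * exp(-theta t) + sigma * int_0^t exp(-theta (t-s)) dB_s for any initial x_0. The Itô integral has variance (by the Itô isometry) sigma^2 * int_0^t exp(-2 theta (t - s)) ds = sigma^2 * (1 - exp(-2 theta t)) / (2 theta), independent of x_0.
With theta = 6, sigma = 7/5:
  Var(X_t) = (7/5)^2 * (1 - exp(-2*6 t)) / (2 * 6) = 49/300 - 49*exp(-12*t)/300.
As t -> infinity, exp(-2*6 t) -> 0, so the stationary variance is sigma^2 / (2 theta) = 49/300.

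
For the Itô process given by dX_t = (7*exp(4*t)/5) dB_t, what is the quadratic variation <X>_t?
<X>_t = 49*exp(8*t)/200 - 49/200

For an Itô process dX_t = a(t) dt + b(t) dB_t, the quadratic variation is <X>_t = int_0^t b(s)^2 ds (the drift term does not contribute). Here b(s) = 7*exp(4*s)/5, so
  b(s)^2 = 49*exp(8*s)/25.
Integrating from 0 to t:
  <X>_t = int_0^t (49*exp(8*s)/25) ds = 49*exp(8*t)/200 - 49/200.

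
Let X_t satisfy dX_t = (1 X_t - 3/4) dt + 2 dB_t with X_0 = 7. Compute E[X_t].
E[X_t] = 25*exp(t)/4 + 3/4

Taking expectations and using E[dB_t] = 0, the mean m(t) = E[X_t] satisfies the ODE m'(t) = a m(t) + b with m(0) = x_0. With a = 1, b = -3/4, x_0 = 7, the solution is
  m(t) = x_0 * exp(a t) + (b/a) * (exp(a t) - 1)
       = 7 * exp(1 t) + ((-3/4)/1) * (exp(1 t) - 1)
       = 25*exp(t)/4 + 3/4.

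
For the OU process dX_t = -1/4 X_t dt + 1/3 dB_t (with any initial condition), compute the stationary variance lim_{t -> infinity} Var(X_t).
lim Var(X_t) = 2/9

The OU SDE dX = -theta X dt + sigma dB admits the integrating factor exp(theta t): d(exp(theta t) X_t) = sigma exp(theta t) dB_t. Integrating from 0 to t gives X_t = x_0 * exp(-theta t) + sigma * int_0^t exp(-theta (t-s)) dB_s for any initial x_0. The Itô integral has variance (by the Itô isometry) sigma^2 * int_0^t exp(-2 theta (t - s)) ds = sigma^2 * (1 - exp(-2 theta t)) / (2 theta), independent of x_0.
With theta = 1/4, sigma = 1/3:
  Var(X_t) = (1/3)^2 * (1 - exp(-2*1/4 t)) / (2 * 1/4) = 2/9 - 2*exp(-t/2)/9.
As t -> infinity, exp(-2*1/4 t) -> 0, so the stationary variance is sigma^2 / (2 theta) = 2/9.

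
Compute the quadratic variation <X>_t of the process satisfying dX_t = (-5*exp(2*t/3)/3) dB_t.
<X>_t = 25*exp(4*t/3)/12 - 25/12

For an Itô process dX_t = a(t) dt + b(t) dB_t, the quadratic variation is <X>_t = int_0^t b(s)^2 ds (the drift term does not contribute). Here b(s) = -5*exp(2*s/3)/3, so
  b(s)^2 = 25*exp(4*s/3)/9.
Integrating from 0 to t:
  <X>_t = int_0^t (25*exp(4*s/3)/9) ds = 25*exp(4*t/3)/12 - 25/12.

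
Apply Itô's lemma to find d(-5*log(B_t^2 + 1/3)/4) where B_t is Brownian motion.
d(-5*log(B_t^2 + 1/3)/4) = (15*(3*B_t^2 - 1)/(4*(3*B_t^2 + 1)^2)) dt + (-15*B_t/(6*B_t^2 + 2)) dB_t

Itô's formula for f(B_t) gives d f(B_t) = f'(B_t) dB_t + (1/2) f''(B_t) dt. Compute derivatives of f(x) = -5*log(x^2 + 1/3)/4:
  f'(x)  = -15*x/(6*x^2 + 2)
  f''(x) = 15*(3*x^2 - 1)/(2*(3*x^2 + 1)^2)
Substitute x = B_t and multiply the f'' term by 1/2:
  drift     = (1/2) * (15*(3*x^2 - 1)/(2*(3*x^2 + 1)^2)) evaluated at B_t = 15*(3*B_t^2 - 1)/(4*(3*B_t^2 + 1)^2)
  diffusion = (-15*x/(6*x^2 + 2)) evaluated at B_t = -15*B_t/(6*B_t^2 + 2)
Therefore d(-5*log(B_t^2 + 1/3)/4) = (15*(3*B_t^2 - 1)/(4*(3*B_t^2 + 1)^2)) dt + (-15*B_t/(6*B_t^2 + 2)) dB_t.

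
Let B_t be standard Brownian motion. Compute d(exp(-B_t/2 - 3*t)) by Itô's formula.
d(exp(-B_t/2 - 3*t)) = (-23*exp(-B_t/2 - 3*t)/8) dt + (-exp(-B_t/2 - 3*t)/2) dB_t

Itô's formula for f(t, x): d f(t, B_t) = (f_t + (1/2) f_xx) dt + f_x dB_t. Compute partials of f(t, x) = exp(-3*t - x/2):
  f_t(t,x)  = -3*exp(-3*t - x/2)
  f_x(t,x)  = -exp(-3*t - x/2)/2
  f_xx(t,x) = exp(-3*t - x/2)/4
Assemble drift = f_t + (1/2) f_xx = -23*exp(-3*t - x/2)/8 and diffusion = f_x = -exp(-3*t - x/2)/2. Substituting x = B_t:
  d(exp(-B_t/2 - 3*t)) = (-23*exp(-B_t/2 - 3*t)/8) dt + (-exp(-B_t/2 - 3*t)/2) dB_t.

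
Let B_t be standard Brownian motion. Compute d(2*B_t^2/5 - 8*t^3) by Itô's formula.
d(2*B_t^2/5 - 8*t^3) = (2/5 - 24*t^2) dt + (4*B_t/5) dB_t

Itô's formula for f(t, x): d f(t, B_t) = (f_t + (1/2) f_xx) dt + f_x dB_t. Compute partials of f(t, x) = -8*t^3 + 2*x^2/5:
  f_t(t,x)  = -24*t^2
  f_x(t,x)  = 4*x/5
  f_xx(t,x) = 4/5
Assemble drift = f_t + (1/2) f_xx = 2/5 - 24*t^2 and diffusion = f_x = 4*x/5. Substituting x = B_t:
  d(2*B_t^2/5 - 8*t^3) = (2/5 - 24*t^2) dt + (4*B_t/5) dB_t.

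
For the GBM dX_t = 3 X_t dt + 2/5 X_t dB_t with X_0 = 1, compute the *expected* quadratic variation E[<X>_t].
E[<X>_t] = 2*exp(154*t/25)/77 - 2/77

<X>_t = int_0^t ((2/5) * X_s)^2 ds. Taking expectation inside the integral: E[<X>_t] = (2/5)^2 * int_0^t E[X_s^2] ds. For GBM, E[X_s^2] = x_0^2 * exp((2 mu + sigma^2) s). Integrating:
  E[<X>_t] = (2/5)^2 * 1^2 * (exp((2*3 + (2/5)^2) t) - 1) / (2*3 + (2/5)^2)
           = (2/5)^2 * 1^2 * (exp((154/25) t) - 1) / (154/25) = 2*exp(154*t/25)/77 - 2/77.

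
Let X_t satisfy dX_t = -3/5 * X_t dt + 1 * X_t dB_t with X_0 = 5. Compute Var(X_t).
Var(X_t) = (25*exp(t) - 25)*exp(-6*t/5)

For GBM dX = mu X dt + sigma X dB with X_0 = x_0, apply Itô to Y = log X: dY = (mu - sigma^2/2) dt + sigma dB, so Y_t = log(x_0) + (mu - sigma^2/2) t + sigma B_t and hence X_t = x_0 * exp((mu - sigma^2/2) t + sigma B_t).
With mu = -3/5, sigma = 1, x_0 = 5, this gives:
  X_t = 5 * exp((-11/10) * t + (1) * B_t).
Since sigma*B_t ~ Normal(0, sigma^2 t), E[exp(sigma*B_t)] = exp(sigma^2 t / 2); so E[X_t] = x_0 * exp((mu - sigma^2/2) t) * exp(sigma^2 t / 2) = x_0 * exp(mu t) = 5*exp(-3*t/5).
Var(X_t) = E[X_t^2] - (E[X_t])^2 = x_0^2 * exp(2 mu t) * (exp(sigma^2 t) - 1) = (25*exp(t) - 25)*exp(-6*t/5).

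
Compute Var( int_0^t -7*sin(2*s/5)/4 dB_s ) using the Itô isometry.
Var = 49*t/32 - 245*sin(4*t/5)/128

The Itô integral of a deterministic integrand f(s) has mean 0 because each increment f(s) * (B_{s+ds} - B_s) has mean 0. By the Itô isometry:
  Var( int_0^t f(s) dB_s ) = E[ (int_0^t f(s) dB_s)^2 ] = int_0^t f(s)^2 ds.
Here f(s) = -7*sin(2*s/5)/4, so f(s)^2 = 49*sin(2*s/5)^2/16. Integrate:
  int_0^t (49*sin(2*s/5)^2/16) ds = 49*t/32 - 245*sin(4*t/5)/128.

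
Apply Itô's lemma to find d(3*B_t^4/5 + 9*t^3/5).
d(3*B_t^4/5 + 9*t^3/5) = (18*B_t^2/5 + 27*t^2/5) dt + (12*B_t^3/5) dB_t

Itô's formula for f(t, x): d f(t, B_t) = (f_t + (1/2) f_xx) dt + f_x dB_t. Compute partials of f(t, x) = 9*t^3/5 + 3*x^4/5:
  f_t(t,x)  = 27*t^2/5
  f_x(t,x)  = 12*x^3/5
  f_xx(t,x) = 36*x^2/5
Assemble drift = f_t + (1/2) f_xx = 27*t^2/5 + 18*x^2/5 and diffusion = f_x = 12*x^3/5. Substituting x = B_t:
  d(3*B_t^4/5 + 9*t^3/5) = (18*B_t^2/5 + 27*t^2/5) dt + (12*B_t^3/5) dB_t.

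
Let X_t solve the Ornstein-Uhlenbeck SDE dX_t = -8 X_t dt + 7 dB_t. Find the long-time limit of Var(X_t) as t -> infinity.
lim Var(X_t) = 49/16

The OU SDE dX = -theta X dt + sigma dB admits the integrating factor exp(theta t): d(exp(theta t) X_t) = sigma exp(theta t) dB_t. Integrating from 0 to t gives X_t = x_0 * exp(-theta t) + sigma * int_0^t exp(-theta (t-s)) dB_s for any initial x_0. The Itô integral has variance (by the Itô isometry) sigma^2 * int_0^t exp(-2 theta (t - s)) ds = sigma^2 * (1 - exp(-2 theta t)) / (2 theta), independent of x_0.
With theta = 8, sigma = 7:
  Var(X_t) = (7)^2 * (1 - exp(-2*8 t)) / (2 * 8) = 49/16 - 49*exp(-16*t)/16.
As t -> infinity, exp(-2*8 t) -> 0, so the stationary variance is sigma^2 / (2 theta) = 49/16.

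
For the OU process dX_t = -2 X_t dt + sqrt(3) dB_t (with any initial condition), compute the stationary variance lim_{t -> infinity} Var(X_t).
lim Var(X_t) = 3/4

The OU SDE dX = -theta X dt + sigma dB admits the integrating factor exp(theta t): d(exp(theta t) X_t) = sigma exp(theta t) dB_t. Integrating from 0 to t gives X_t = x_0 * exp(-theta t) + sigma * int_0^t exp(-theta (t-s)) dB_s for any initial x_0. The Itô integral has variance (by the Itô isometry) sigma^2 * int_0^t exp(-2 theta (t - s)) ds = sigma^2 * (1 - exp(-2 theta t)) / (2 theta), independent of x_0.
With theta = 2, sigma = sqrt(3):
  Var(X_t) = (sqrt(3))^2 * (1 - exp(-2*2 t)) / (2 * 2) = 3/4 - 3*exp(-4*t)/4.
As t -> infinity, exp(-2*2 t) -> 0, so the stationary variance is sigma^2 / (2 theta) = 3/4.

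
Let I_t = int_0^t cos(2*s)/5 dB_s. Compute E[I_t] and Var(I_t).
E[I_t] = 0; Var(I_t) = t/50 + sin(4*t)/200

The Itô integral of a deterministic integrand f(s) has mean 0 because each increment f(s) * (B_{s+ds} - B_s) has mean 0. By the Itô isometry:
  Var( int_0^t f(s) dB_s ) = E[ (int_0^t f(s) dB_s)^2 ] = int_0^t f(s)^2 ds.
Here f(s) = cos(2*s)/5, so f(s)^2 = cos(2*s)^2/25. Integrate:
  int_0^t (cos(2*s)^2/25) ds = t/50 + sin(4*t)/200.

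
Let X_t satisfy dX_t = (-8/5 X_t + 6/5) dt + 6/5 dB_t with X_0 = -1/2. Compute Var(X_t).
Var(X_t) = 9/20 - 9*exp(-16*t/5)/20

The variance V(t) = Var(X_t) satisfies V'(t) = 2 a V(t) + c^2 with V(0) = 0 (drift coefficient is linear in X, diffusion is constant). With a = -8/5, c = 6/5, the solution is
  V(t) = (c^2 / (2 a)) * (exp(2 a t) - 1)
       = ((6/5)^2 / (2*(-8/5))) * (exp((-16/5) t) - 1)
       = 9/20 - 9*exp(-16*t/5)/20.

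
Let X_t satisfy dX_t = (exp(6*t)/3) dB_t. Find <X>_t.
<X>_t = exp(12*t)/108 - 1/108

For an Itô process dX_t = a(t) dt + b(t) dB_t, the quadratic variation is <X>_t = int_0^t b(s)^2 ds (the drift term does not contribute). Here b(s) = exp(6*s)/3, so
  b(s)^2 = exp(12*s)/9.
Integrating from 0 to t:
  <X>_t = int_0^t (exp(12*s)/9) ds = exp(12*t)/108 - 1/108.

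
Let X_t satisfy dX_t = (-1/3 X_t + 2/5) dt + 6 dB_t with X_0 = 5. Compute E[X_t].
E[X_t] = 6/5 + 19*exp(-t/3)/5

Taking expectations and using E[dB_t] = 0, the mean m(t) = E[X_t] satisfies the ODE m'(t) = a m(t) + b with m(0) = x_0. With a = -1/3, b = 2/5, x_0 = 5, the solution is
  m(t) = x_0 * exp(a t) + (b/a) * (exp(a t) - 1)
       = 5 * exp((-1/3) t) + ((2/5)/(-1/3)) * (exp((-1/3) t) - 1)
       = 6/5 + 19*exp(-t/3)/5.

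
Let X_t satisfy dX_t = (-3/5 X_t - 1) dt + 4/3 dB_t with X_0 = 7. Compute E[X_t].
E[X_t] = -5/3 + 26*exp(-3*t/5)/3

Taking expectations and using E[dB_t] = 0, the mean m(t) = E[X_t] satisfies the ODE m'(t) = a m(t) + b with m(0) = x_0. With a = -3/5, b = -1, x_0 = 7, the solution is
  m(t) = x_0 * exp(a t) + (b/a) * (exp(a t) - 1)
       = 7 * exp((-3/5) t) + ((-1)/(-3/5)) * (exp((-3/5) t) - 1)
       = -5/3 + 26*exp(-3*t/5)/3.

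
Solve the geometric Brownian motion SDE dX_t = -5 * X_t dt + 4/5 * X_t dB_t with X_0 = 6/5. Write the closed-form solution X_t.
X_t = 6/5 * exp((-133/25) * t + (4/5) * B_t)

For GBM dX = mu X dt + sigma X dB with X_0 = x_0, apply Itô to Y = log X: dY = (mu - sigma^2/2) dt + sigma dB, so Y_t = log(x_0) + (mu - sigma^2/2) t + sigma B_t and hence X_t = x_0 * exp((mu - sigma^2/2) t + sigma B_t).
With mu = -5, sigma = 4/5, x_0 = 6/5, this gives:
  X_t = 6/5 * exp((-133/25) * t + (4/5) * B_t).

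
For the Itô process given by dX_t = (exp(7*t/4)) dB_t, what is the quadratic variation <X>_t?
<X>_t = 2*exp(7*t/2)/7 - 2/7

For an Itô process dX_t = a(t) dt + b(t) dB_t, the quadratic variation is <X>_t = int_0^t b(s)^2 ds (the drift term does not contribute). Here b(s) = exp(7*s/4), so
  b(s)^2 = exp(7*s/2).
Integrating from 0 to t:
  <X>_t = int_0^t (exp(7*s/2)) ds = 2*exp(7*t/2)/7 - 2/7.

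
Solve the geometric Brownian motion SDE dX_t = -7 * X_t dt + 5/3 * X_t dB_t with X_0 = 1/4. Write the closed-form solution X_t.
X_t = 1/4 * exp((-151/18) * t + (5/3) * B_t)

For GBM dX = mu X dt + sigma X dB with X_0 = x_0, apply Itô to Y = log X: dY = (mu - sigma^2/2) dt + sigma dB, so Y_t = log(x_0) + (mu - sigma^2/2) t + sigma B_t and hence X_t = x_0 * exp((mu - sigma^2/2) t + sigma B_t).
With mu = -7, sigma = 5/3, x_0 = 1/4, this gives:
  X_t = 1/4 * exp((-151/18) * t + (5/3) * B_t).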